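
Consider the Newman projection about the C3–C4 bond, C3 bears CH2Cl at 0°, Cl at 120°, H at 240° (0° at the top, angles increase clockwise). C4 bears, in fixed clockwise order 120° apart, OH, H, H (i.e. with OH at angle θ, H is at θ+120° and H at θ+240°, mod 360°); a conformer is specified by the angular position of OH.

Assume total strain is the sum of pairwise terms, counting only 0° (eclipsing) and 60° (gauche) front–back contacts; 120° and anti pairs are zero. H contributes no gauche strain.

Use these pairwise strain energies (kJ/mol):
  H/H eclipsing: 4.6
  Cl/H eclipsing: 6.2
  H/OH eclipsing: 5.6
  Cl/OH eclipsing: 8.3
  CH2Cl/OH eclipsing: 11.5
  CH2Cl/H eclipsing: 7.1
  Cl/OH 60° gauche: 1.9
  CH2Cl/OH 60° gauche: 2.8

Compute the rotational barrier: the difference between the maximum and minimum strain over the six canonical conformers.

20.4 kJ/mol

OH at 0° (eclipsed): CH2Cl(0°)/OH(0°) eclipsed 11.5; Cl(120°)/H(120°) eclipsed 6.2; H(240°)/H(240°) eclipsed 4.6 → 22.3 kJ/mol.
OH at 60° (staggered): CH2Cl(0°)/OH(60°) gauche 2.8; Cl(120°)/OH(60°) gauche 1.9 → 4.7 kJ/mol.
OH at 120° (eclipsed): CH2Cl(0°)/H(0°) eclipsed 7.1; Cl(120°)/OH(120°) eclipsed 8.3; H(240°)/H(240°) eclipsed 4.6 → 20.0 kJ/mol.
OH at 180° (staggered): Cl(120°)/OH(180°) gauche 1.9 → 1.9 kJ/mol.
OH at 240° (eclipsed): CH2Cl(0°)/H(0°) eclipsed 7.1; Cl(120°)/H(120°) eclipsed 6.2; H(240°)/OH(240°) eclipsed 5.6 → 18.9 kJ/mol.
OH at 300° (staggered): CH2Cl(0°)/OH(300°) gauche 2.8 → 2.8 kJ/mol.
Max at 0° (22.3 kJ/mol), min at 180° (1.9 kJ/mol); barrier = 20.4 kJ/mol.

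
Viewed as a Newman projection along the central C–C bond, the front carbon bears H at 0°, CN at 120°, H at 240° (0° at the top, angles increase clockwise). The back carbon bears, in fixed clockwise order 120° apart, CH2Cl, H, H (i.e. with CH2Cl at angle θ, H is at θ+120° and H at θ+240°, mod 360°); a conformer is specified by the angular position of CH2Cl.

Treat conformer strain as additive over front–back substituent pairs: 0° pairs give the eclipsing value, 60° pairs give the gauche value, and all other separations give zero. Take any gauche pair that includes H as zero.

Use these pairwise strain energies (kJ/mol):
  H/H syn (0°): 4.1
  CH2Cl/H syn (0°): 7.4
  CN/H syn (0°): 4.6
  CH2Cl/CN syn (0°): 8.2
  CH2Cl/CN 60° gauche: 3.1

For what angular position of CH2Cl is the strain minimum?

300°

CH2Cl at 0° (eclipsed): H–CH2Cl eclipsed, CN–H eclipsed, H–H eclipsed; 7.4 + 4.6 + 4.1 = 16.1 kJ/mol.
CH2Cl at 60° (staggered): CN–CH2Cl gauche; 3.1 = 3.1 kJ/mol.
CH2Cl at 120° (eclipsed): H–H eclipsed, CN–CH2Cl eclipsed, H–H eclipsed; 4.1 + 8.2 + 4.1 = 16.4 kJ/mol.
CH2Cl at 180° (staggered): CN–CH2Cl gauche; 3.1 = 3.1 kJ/mol.
CH2Cl at 240° (eclipsed): H–H eclipsed, CN–H eclipsed, H–CH2Cl eclipsed; 4.1 + 4.6 + 7.4 = 16.1 kJ/mol.
CH2Cl at 300° (staggered): no non-H gauche contacts → 0.0 kJ/mol.
The minimum (0.0 kJ/mol) occurs with CH2Cl at 300°.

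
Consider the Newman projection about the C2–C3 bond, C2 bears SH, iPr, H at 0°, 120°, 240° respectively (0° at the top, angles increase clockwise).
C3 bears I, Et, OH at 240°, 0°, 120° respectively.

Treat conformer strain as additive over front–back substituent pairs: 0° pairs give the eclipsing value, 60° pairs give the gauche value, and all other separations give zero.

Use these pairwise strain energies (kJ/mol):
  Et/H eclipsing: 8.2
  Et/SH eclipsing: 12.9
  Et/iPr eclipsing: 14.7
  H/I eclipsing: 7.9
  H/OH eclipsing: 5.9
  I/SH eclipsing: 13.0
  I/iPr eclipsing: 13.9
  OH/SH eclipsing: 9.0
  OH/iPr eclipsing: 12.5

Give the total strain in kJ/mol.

33.3 kJ/mol

This conformer is eclipsed. SH at 0° is eclipsed with Et at 0° (12.9); iPr at 120° is eclipsed with OH at 120° (12.5); H at 240° is eclipsed with I at 240° (7.9). Total 33.3 kJ/mol.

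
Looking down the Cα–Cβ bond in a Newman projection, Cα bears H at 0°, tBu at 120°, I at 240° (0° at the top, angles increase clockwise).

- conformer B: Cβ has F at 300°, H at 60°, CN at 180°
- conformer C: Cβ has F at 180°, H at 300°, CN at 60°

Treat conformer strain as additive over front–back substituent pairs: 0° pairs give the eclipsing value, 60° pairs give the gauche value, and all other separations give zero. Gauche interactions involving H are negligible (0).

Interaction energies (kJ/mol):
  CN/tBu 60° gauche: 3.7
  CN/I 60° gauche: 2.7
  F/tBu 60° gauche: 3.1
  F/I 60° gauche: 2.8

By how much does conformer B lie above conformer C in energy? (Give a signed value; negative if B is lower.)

-0.4 kJ/mol

B (staggered): tBu–CN gauche, I–F gauche, I–CN gauche; 3.7 + 2.8 + 2.7 = 9.2 kJ/mol.
C (staggered): tBu–F gauche, tBu–CN gauche, I–F gauche; 3.1 + 3.7 + 2.8 = 9.6 kJ/mol.
E(B) − E(C) = 9.2 − 9.6 = -0.4 kJ/mol.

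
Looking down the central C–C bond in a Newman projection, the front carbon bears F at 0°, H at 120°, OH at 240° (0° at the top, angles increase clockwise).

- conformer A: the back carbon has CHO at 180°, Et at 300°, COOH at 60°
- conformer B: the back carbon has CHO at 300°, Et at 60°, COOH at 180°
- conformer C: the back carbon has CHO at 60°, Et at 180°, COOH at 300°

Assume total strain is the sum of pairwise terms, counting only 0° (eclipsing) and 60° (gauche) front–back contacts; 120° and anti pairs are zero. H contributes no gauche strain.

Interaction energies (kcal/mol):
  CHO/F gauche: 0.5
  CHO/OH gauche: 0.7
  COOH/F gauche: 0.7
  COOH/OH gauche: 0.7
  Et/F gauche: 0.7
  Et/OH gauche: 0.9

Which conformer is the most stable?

B

A (staggered): F(0°)/Et(300°) gauche 0.7; F(0°)/COOH(60°) gauche 0.7; OH(240°)/CHO(180°) gauche 0.7; OH(240°)/Et(300°) gauche 0.9 → 3.0 kcal/mol.
B (staggered): F(0°)/CHO(300°) gauche 0.5; F(0°)/Et(60°) gauche 0.7; OH(240°)/CHO(300°) gauche 0.7; OH(240°)/COOH(180°) gauche 0.7 → 2.6 kcal/mol.
C (staggered): F(0°)/CHO(60°) gauche 0.5; F(0°)/COOH(300°) gauche 0.7; OH(240°)/Et(180°) gauche 0.9; OH(240°)/COOH(300°) gauche 0.7 → 2.8 kcal/mol.
B has the lowest total (2.6 kcal/mol).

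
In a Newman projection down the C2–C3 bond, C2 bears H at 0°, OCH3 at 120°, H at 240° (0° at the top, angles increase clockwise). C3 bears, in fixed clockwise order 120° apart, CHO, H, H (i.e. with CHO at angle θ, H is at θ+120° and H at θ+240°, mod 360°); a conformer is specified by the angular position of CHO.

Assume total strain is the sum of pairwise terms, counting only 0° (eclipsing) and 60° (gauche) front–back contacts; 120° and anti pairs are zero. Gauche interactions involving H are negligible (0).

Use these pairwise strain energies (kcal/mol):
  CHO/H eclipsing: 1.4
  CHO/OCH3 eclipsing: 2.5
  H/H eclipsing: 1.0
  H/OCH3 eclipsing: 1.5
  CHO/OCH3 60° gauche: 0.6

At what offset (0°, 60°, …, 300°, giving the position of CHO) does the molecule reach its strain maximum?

120°

CHO at 0° (eclipsed): H(0°)/CHO(0°) eclipsed 1.4; OCH3(120°)/H(120°) eclipsed 1.5; H(240°)/H(240°) eclipsed 1.0 → 3.9 kcal/mol.
CHO at 60° (staggered): OCH3(120°)/CHO(60°) gauche 0.6 → 0.6 kcal/mol.
CHO at 120° (eclipsed): H(0°)/H(0°) eclipsed 1.0; OCH3(120°)/CHO(120°) eclipsed 2.5; H(240°)/H(240°) eclipsed 1.0 → 4.5 kcal/mol.
CHO at 180° (staggered): OCH3(120°)/CHO(180°) gauche 0.6 → 0.6 kcal/mol.
CHO at 240° (eclipsed): H(0°)/H(0°) eclipsed 1.0; OCH3(120°)/H(120°) eclipsed 1.5; H(240°)/CHO(240°) eclipsed 1.4 → 3.9 kcal/mol.
CHO at 300° (staggered): no non-H gauche contacts → 0.0 kcal/mol.
The maximum (4.5 kcal/mol) occurs with CHO at 120°.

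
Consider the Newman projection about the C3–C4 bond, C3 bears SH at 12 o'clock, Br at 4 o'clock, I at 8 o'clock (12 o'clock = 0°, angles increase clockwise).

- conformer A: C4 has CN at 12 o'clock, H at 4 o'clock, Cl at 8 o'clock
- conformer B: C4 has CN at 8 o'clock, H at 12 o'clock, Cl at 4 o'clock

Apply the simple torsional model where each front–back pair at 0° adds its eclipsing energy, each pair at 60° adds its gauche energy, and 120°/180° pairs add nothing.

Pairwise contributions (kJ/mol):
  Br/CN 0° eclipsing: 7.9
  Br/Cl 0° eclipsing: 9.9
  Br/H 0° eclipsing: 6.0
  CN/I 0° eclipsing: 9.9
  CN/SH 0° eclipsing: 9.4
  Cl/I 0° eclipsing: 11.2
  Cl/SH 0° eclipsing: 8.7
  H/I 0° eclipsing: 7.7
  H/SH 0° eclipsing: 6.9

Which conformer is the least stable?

B

A (eclipsed): SH–CN eclipsed, Br–H eclipsed, I–Cl eclipsed; 9.4 + 6.0 + 11.2 = 26.6 kJ/mol.
B (eclipsed): SH–H eclipsed, Br–Cl eclipsed, I–CN eclipsed; 6.9 + 9.9 + 9.9 = 26.7 kJ/mol.
B has the highest total (26.7 kJ/mol).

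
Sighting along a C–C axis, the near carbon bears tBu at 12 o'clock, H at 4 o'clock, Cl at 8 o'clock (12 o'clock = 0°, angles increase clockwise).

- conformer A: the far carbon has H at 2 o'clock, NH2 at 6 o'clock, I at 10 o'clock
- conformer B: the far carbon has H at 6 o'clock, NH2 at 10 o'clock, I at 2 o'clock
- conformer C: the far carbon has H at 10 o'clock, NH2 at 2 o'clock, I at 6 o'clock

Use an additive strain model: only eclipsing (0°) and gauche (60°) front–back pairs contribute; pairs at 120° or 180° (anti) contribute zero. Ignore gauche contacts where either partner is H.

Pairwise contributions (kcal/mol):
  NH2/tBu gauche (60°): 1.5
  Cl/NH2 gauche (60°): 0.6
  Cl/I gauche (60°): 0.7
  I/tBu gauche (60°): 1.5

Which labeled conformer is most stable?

C

A is staggered. tBu at 0° is gauche with I at 300° (1.5); Cl at 240° is gauche with NH2 at 180° (0.6); Cl at 240° is gauche with I at 300° (0.7). Total 2.8 kcal/mol.
B is staggered. tBu at 0° is gauche with NH2 at 300° (1.5); tBu at 0° is gauche with I at 60° (1.5); Cl at 240° is gauche with NH2 at 300° (0.6). Total 3.6 kcal/mol.
C is staggered. tBu at 0° is gauche with NH2 at 60° (1.5); Cl at 240° is gauche with I at 180° (0.7). Total 2.2 kcal/mol.
C has the lowest total (2.2 kcal/mol).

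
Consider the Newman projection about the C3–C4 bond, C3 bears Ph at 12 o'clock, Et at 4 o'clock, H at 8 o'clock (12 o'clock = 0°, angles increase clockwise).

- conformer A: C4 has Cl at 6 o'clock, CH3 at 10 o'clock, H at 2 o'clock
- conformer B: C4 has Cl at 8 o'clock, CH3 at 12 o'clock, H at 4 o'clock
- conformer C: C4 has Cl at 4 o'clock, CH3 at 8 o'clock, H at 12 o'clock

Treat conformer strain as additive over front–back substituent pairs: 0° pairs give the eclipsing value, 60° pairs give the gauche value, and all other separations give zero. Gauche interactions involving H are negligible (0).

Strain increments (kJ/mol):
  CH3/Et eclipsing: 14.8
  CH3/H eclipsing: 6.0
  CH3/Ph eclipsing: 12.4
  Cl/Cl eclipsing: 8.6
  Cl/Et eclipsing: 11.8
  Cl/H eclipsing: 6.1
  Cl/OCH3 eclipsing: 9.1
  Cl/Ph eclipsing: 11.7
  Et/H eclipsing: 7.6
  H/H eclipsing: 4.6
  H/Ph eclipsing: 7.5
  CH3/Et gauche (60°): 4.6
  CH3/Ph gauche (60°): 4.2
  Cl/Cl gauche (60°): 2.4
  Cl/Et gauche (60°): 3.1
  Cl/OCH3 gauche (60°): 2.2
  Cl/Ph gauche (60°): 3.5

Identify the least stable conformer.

B

A (staggered): Ph–CH3 gauche, Et–Cl gauche; 4.2 + 3.1 = 7.3 kJ/mol.
B (eclipsed): Ph–CH3 eclipsed, Et–H eclipsed, H–Cl eclipsed; 12.4 + 7.6 + 6.1 = 26.1 kJ/mol.
C (eclipsed): Ph–H eclipsed, Et–Cl eclipsed, H–CH3 eclipsed; 7.5 + 11.8 + 6.0 = 25.3 kJ/mol.
B has the highest total (26.1 kJ/mol).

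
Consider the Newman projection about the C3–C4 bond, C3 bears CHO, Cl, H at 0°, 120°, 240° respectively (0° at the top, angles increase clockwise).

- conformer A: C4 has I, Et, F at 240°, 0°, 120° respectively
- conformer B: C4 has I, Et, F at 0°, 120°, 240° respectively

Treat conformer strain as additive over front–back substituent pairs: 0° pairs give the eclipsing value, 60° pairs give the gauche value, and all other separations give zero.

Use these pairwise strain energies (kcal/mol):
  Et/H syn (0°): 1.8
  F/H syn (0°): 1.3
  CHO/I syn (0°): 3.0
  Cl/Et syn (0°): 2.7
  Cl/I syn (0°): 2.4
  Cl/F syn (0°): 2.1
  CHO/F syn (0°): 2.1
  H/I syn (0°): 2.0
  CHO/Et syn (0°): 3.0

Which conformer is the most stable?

A (eclipsed): CHO–Et eclipsed, Cl–F eclipsed, H–I eclipsed; 3.0 + 2.1 + 2.0 = 7.1 kcal/mol.
B (eclipsed): CHO–I eclipsed, Cl–Et eclipsed, H–F eclipsed; 3.0 + 2.7 + 1.3 = 7.0 kcal/mol.
B has the lowest total (7.0 kcal/mol).

B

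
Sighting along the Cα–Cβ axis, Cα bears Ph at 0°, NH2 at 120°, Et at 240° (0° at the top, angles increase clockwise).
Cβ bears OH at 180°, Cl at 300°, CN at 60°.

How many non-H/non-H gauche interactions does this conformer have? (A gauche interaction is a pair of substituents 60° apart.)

Non-H gauche pairs: Ph(0°)/Cl(300°); Ph(0°)/CN(60°); NH2(120°)/OH(180°); NH2(120°)/CN(60°); Et(240°)/OH(180°); Et(240°)/Cl(300°) — 6 interactions.

6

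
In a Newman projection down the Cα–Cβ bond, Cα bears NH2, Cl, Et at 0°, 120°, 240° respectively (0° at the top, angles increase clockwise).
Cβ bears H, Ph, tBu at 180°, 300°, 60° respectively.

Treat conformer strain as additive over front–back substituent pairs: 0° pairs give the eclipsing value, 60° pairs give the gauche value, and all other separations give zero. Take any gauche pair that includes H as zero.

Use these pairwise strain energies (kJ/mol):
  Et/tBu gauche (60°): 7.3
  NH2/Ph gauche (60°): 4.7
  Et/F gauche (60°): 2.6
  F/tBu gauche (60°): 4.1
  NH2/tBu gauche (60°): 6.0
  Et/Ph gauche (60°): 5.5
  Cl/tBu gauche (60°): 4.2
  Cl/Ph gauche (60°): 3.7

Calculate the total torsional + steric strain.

20.4 kJ/mol

This conformer (staggered): NH2–Ph gauche, NH2–tBu gauche, Cl–tBu gauche, Et–Ph gauche; 4.7 + 6.0 + 4.2 + 5.5 = 20.4 kJ/mol.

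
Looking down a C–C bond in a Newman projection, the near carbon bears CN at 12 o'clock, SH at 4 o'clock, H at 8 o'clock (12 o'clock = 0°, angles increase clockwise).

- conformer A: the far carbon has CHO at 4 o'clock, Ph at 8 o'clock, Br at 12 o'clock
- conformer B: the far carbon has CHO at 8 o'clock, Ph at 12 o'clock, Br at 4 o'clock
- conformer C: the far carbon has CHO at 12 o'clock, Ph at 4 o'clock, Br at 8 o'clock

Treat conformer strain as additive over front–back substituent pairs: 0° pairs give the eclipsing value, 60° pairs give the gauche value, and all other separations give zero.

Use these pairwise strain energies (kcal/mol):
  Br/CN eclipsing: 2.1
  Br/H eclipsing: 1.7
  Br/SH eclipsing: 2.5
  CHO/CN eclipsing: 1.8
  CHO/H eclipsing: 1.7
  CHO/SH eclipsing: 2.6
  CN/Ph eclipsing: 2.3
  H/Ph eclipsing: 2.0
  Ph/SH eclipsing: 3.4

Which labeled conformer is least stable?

A (eclipsed): CN–Br eclipsed, SH–CHO eclipsed, H–Ph eclipsed; 2.1 + 2.6 + 2.0 = 6.7 kcal/mol.
B (eclipsed): CN–Ph eclipsed, SH–Br eclipsed, H–CHO eclipsed; 2.3 + 2.5 + 1.7 = 6.5 kcal/mol.
C (eclipsed): CN–CHO eclipsed, SH–Ph eclipsed, H–Br eclipsed; 1.8 + 3.4 + 1.7 = 6.9 kcal/mol.
C has the highest total (6.9 kcal/mol).

C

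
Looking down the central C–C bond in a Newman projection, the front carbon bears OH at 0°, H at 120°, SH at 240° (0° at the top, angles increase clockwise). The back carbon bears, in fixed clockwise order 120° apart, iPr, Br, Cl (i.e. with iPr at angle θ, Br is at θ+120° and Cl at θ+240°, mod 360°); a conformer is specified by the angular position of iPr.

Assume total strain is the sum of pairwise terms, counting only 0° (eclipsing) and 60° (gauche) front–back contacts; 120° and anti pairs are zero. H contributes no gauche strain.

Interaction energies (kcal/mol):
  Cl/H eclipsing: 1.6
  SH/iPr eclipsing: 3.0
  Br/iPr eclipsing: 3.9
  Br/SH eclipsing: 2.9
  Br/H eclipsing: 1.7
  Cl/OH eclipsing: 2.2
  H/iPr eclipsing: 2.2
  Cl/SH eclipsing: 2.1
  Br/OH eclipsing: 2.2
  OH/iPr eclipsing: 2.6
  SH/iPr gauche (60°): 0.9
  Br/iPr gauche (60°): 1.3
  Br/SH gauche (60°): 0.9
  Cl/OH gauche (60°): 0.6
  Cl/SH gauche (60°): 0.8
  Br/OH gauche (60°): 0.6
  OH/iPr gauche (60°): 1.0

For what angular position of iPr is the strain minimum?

180°

iPr at 0° (eclipsed): OH–iPr eclipsed, H–Br eclipsed, SH–Cl eclipsed; 2.6 + 1.7 + 2.1 = 6.4 kcal/mol.
iPr at 60° (staggered): OH–iPr gauche, OH–Cl gauche, SH–Br gauche, SH–Cl gauche; 1.0 + 0.6 + 0.9 + 0.8 = 3.3 kcal/mol.
iPr at 120° (eclipsed): OH–Cl eclipsed, H–iPr eclipsed, SH–Br eclipsed; 2.2 + 2.2 + 2.9 = 7.3 kcal/mol.
iPr at 180° (staggered): OH–Br gauche, OH–Cl gauche, SH–iPr gauche, SH–Br gauche; 0.6 + 0.6 + 0.9 + 0.9 = 3.0 kcal/mol.
iPr at 240° (eclipsed): OH–Br eclipsed, H–Cl eclipsed, SH–iPr eclipsed; 2.2 + 1.6 + 3.0 = 6.8 kcal/mol.
iPr at 300° (staggered): OH–iPr gauche, OH–Br gauche, SH–iPr gauche, SH–Cl gauche; 1.0 + 0.6 + 0.9 + 0.8 = 3.3 kcal/mol.
The minimum (3.0 kcal/mol) occurs with iPr at 180°.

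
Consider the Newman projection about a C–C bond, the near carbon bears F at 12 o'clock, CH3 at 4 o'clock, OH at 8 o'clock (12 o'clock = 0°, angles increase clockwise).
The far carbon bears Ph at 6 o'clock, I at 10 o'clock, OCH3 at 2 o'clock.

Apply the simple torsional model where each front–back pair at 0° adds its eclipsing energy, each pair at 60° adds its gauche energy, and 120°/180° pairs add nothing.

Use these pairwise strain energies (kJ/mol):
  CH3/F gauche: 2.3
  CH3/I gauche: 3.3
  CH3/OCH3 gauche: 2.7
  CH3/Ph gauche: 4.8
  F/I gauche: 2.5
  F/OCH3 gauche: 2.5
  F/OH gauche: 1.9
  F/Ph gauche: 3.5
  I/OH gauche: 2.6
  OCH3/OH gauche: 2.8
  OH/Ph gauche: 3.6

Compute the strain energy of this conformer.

18.7 kJ/mol

This conformer (staggered): F(0°)/I(300°) gauche 2.5; F(0°)/OCH3(60°) gauche 2.5; CH3(120°)/Ph(180°) gauche 4.8; CH3(120°)/OCH3(60°) gauche 2.7; OH(240°)/Ph(180°) gauche 3.6; OH(240°)/I(300°) gauche 2.6 → 18.7 kJ/mol.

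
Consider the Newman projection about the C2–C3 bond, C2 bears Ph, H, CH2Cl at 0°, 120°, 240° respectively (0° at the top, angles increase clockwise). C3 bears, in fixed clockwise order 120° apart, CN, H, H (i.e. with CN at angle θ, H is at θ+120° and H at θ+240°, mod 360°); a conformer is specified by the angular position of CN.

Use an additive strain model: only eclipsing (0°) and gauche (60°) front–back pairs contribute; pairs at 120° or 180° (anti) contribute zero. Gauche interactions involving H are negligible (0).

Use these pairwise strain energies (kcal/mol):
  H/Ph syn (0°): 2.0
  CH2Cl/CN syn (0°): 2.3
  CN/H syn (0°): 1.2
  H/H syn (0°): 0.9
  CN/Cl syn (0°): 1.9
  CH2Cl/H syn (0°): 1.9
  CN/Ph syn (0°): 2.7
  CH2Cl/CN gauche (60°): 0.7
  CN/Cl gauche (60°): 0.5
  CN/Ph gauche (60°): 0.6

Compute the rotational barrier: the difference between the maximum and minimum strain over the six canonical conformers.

4.9 kcal/mol

CN at 0° (eclipsed): Ph(0°)/CN(0°) eclipsed 2.7; H(120°)/H(120°) eclipsed 0.9; CH2Cl(240°)/H(240°) eclipsed 1.9 → 5.5 kcal/mol.
CN at 60° (staggered): Ph(0°)/CN(60°) gauche 0.6 → 0.6 kcal/mol.
CN at 120° (eclipsed): Ph(0°)/H(0°) eclipsed 2.0; H(120°)/CN(120°) eclipsed 1.2; CH2Cl(240°)/H(240°) eclipsed 1.9 → 5.1 kcal/mol.
CN at 180° (staggered): CH2Cl(240°)/CN(180°) gauche 0.7 → 0.7 kcal/mol.
CN at 240° (eclipsed): Ph(0°)/H(0°) eclipsed 2.0; H(120°)/H(120°) eclipsed 0.9; CH2Cl(240°)/CN(240°) eclipsed 2.3 → 5.2 kcal/mol.
CN at 300° (staggered): Ph(0°)/CN(300°) gauche 0.6; CH2Cl(240°)/CN(300°) gauche 0.7 → 1.3 kcal/mol.
Max at 0° (5.5 kcal/mol), min at 60° (0.6 kcal/mol); barrier = 4.9 kcal/mol.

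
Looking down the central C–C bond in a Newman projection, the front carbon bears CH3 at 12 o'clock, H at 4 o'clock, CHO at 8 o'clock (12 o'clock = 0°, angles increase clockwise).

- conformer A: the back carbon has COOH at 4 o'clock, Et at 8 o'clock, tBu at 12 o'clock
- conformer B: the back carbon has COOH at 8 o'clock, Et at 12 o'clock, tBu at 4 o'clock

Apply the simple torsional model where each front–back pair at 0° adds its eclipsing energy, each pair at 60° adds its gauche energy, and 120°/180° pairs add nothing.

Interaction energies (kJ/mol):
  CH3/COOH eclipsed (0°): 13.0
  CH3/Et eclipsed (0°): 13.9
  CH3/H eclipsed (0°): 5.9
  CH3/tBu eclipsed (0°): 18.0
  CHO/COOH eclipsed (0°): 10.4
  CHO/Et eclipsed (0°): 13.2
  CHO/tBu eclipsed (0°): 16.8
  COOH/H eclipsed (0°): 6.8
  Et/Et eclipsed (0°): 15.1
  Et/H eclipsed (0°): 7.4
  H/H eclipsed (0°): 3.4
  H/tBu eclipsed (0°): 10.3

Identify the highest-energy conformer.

A

A (eclipsed): CH3(0°)/tBu(0°) eclipsed 18.0; H(120°)/COOH(120°) eclipsed 6.8; CHO(240°)/Et(240°) eclipsed 13.2 → 38.0 kJ/mol.
B (eclipsed): CH3(0°)/Et(0°) eclipsed 13.9; H(120°)/tBu(120°) eclipsed 10.3; CHO(240°)/COOH(240°) eclipsed 10.4 → 34.6 kJ/mol.
A has the highest total (38.0 kJ/mol).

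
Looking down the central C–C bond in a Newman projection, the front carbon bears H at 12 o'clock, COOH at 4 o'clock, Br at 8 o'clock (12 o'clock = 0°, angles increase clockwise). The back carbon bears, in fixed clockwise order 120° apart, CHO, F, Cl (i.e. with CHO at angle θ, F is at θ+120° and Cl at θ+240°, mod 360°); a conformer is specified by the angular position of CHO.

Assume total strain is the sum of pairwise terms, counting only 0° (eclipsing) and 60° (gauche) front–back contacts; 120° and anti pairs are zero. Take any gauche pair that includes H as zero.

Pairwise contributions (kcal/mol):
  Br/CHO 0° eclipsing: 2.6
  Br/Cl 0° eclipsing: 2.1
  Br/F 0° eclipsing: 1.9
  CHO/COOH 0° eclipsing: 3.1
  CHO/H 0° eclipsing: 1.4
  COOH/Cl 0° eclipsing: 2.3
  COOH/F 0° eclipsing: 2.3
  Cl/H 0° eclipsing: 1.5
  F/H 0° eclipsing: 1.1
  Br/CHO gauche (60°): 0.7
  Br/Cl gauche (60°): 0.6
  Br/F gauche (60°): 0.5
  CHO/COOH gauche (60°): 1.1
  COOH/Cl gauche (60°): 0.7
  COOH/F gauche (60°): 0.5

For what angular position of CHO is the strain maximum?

CHO at 0° (eclipsed): H(0°)/CHO(0°) eclipsed 1.4; COOH(120°)/F(120°) eclipsed 2.3; Br(240°)/Cl(240°) eclipsed 2.1 → 5.8 kcal/mol.
CHO at 60° (staggered): COOH(120°)/CHO(60°) gauche 1.1; COOH(120°)/F(180°) gauche 0.5; Br(240°)/F(180°) gauche 0.5; Br(240°)/Cl(300°) gauche 0.6 → 2.7 kcal/mol.
CHO at 120° (eclipsed): H(0°)/Cl(0°) eclipsed 1.5; COOH(120°)/CHO(120°) eclipsed 3.1; Br(240°)/F(240°) eclipsed 1.9 → 6.5 kcal/mol.
CHO at 180° (staggered): COOH(120°)/CHO(180°) gauche 1.1; COOH(120°)/Cl(60°) gauche 0.7; Br(240°)/CHO(180°) gauche 0.7; Br(240°)/F(300°) gauche 0.5 → 3.0 kcal/mol.
CHO at 240° (eclipsed): H(0°)/F(0°) eclipsed 1.1; COOH(120°)/Cl(120°) eclipsed 2.3; Br(240°)/CHO(240°) eclipsed 2.6 → 6.0 kcal/mol.
CHO at 300° (staggered): COOH(120°)/F(60°) gauche 0.5; COOH(120°)/Cl(180°) gauche 0.7; Br(240°)/CHO(300°) gauche 0.7; Br(240°)/Cl(180°) gauche 0.6 → 2.5 kcal/mol.
The maximum (6.5 kcal/mol) occurs with CHO at 120°.

120°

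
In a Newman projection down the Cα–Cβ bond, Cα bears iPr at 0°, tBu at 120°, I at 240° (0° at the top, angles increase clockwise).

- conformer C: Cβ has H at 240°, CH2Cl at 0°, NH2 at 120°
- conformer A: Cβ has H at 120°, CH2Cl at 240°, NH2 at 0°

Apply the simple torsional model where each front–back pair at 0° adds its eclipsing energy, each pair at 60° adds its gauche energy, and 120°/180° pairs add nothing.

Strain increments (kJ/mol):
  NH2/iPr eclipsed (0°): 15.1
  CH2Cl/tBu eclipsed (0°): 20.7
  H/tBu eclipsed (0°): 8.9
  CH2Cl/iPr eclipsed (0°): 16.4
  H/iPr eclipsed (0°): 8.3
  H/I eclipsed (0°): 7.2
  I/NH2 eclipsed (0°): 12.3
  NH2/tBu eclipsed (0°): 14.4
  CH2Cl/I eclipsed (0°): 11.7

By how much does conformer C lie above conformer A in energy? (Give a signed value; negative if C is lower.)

+2.3 kJ/mol

C (eclipsed): iPr(0°)/CH2Cl(0°) eclipsed 16.4; tBu(120°)/NH2(120°) eclipsed 14.4; I(240°)/H(240°) eclipsed 7.2 → 38.0 kJ/mol.
A (eclipsed): iPr(0°)/NH2(0°) eclipsed 15.1; tBu(120°)/H(120°) eclipsed 8.9; I(240°)/CH2Cl(240°) eclipsed 11.7 → 35.7 kJ/mol.
E(C) − E(A) = 38.0 − 35.7 = +2.3 kJ/mol.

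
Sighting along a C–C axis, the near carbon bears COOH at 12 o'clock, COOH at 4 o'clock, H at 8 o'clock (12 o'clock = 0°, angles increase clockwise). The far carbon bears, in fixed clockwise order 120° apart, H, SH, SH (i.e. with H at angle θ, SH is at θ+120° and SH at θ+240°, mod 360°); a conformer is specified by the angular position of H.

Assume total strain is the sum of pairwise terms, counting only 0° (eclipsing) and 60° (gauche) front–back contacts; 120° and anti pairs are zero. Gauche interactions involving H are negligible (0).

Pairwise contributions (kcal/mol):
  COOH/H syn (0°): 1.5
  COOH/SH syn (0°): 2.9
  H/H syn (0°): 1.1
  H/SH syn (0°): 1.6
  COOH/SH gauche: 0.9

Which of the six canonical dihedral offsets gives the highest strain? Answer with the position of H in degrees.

240°

H at 0° (eclipsed): COOH–H eclipsed, COOH–SH eclipsed, H–SH eclipsed; 1.5 + 2.9 + 1.6 = 6.0 kcal/mol.
H at 60° (staggered): COOH–SH gauche, COOH–SH gauche; 0.9 + 0.9 = 1.8 kcal/mol.
H at 120° (eclipsed): COOH–SH eclipsed, COOH–H eclipsed, H–SH eclipsed; 2.9 + 1.5 + 1.6 = 6.0 kcal/mol.
H at 180° (staggered): COOH–SH gauche, COOH–SH gauche, COOH–SH gauche; 0.9 + 0.9 + 0.9 = 2.7 kcal/mol.
H at 240° (eclipsed): COOH–SH eclipsed, COOH–SH eclipsed, H–H eclipsed; 2.9 + 2.9 + 1.1 = 6.9 kcal/mol.
H at 300° (staggered): COOH–SH gauche, COOH–SH gauche, COOH–SH gauche; 0.9 + 0.9 + 0.9 = 2.7 kcal/mol.
The maximum (6.9 kcal/mol) occurs with H at 240°.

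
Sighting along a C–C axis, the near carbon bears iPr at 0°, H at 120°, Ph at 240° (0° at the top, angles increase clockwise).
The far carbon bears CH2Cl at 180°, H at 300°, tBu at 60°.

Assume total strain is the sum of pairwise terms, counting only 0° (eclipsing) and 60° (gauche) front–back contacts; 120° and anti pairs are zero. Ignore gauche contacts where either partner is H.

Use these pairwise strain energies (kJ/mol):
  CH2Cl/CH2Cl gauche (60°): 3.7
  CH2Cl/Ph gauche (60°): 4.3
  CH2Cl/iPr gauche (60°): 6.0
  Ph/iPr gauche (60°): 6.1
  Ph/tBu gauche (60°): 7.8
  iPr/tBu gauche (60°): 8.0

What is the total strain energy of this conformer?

12.3 kJ/mol

This conformer is staggered. iPr at 0° is gauche with tBu at 60° (8.0); Ph at 240° is gauche with CH2Cl at 180° (4.3). Total 12.3 kJ/mol.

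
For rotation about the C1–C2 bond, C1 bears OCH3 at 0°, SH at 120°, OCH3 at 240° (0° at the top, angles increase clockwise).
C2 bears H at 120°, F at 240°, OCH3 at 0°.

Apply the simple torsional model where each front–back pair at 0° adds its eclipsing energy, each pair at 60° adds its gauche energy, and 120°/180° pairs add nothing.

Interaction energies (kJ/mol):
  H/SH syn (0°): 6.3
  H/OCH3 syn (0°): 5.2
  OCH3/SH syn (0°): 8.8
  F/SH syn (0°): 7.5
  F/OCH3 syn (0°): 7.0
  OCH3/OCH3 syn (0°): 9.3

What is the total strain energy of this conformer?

22.6 kJ/mol

This conformer is eclipsed. OCH3 at 0° is eclipsed with OCH3 at 0° (9.3); SH at 120° is eclipsed with H at 120° (6.3); OCH3 at 240° is eclipsed with F at 240° (7.0). Total 22.6 kJ/mol.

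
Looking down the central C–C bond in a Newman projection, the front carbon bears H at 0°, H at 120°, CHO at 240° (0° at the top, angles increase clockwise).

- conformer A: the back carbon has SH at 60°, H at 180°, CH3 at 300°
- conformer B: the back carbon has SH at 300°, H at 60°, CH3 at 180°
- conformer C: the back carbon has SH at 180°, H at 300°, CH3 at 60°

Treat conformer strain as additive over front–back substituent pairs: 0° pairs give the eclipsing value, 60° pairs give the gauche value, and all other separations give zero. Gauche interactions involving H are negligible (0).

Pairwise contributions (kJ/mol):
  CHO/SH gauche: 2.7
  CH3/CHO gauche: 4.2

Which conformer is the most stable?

C

A is staggered. CHO at 240° is gauche with CH3 at 300° (4.2). Total 4.2 kJ/mol.
B is staggered. CHO at 240° is gauche with SH at 300° (2.7); CHO at 240° is gauche with CH3 at 180° (4.2). Total 6.9 kJ/mol.
C is staggered. CHO at 240° is gauche with SH at 180° (2.7). Total 2.7 kJ/mol.
C has the lowest total (2.7 kJ/mol).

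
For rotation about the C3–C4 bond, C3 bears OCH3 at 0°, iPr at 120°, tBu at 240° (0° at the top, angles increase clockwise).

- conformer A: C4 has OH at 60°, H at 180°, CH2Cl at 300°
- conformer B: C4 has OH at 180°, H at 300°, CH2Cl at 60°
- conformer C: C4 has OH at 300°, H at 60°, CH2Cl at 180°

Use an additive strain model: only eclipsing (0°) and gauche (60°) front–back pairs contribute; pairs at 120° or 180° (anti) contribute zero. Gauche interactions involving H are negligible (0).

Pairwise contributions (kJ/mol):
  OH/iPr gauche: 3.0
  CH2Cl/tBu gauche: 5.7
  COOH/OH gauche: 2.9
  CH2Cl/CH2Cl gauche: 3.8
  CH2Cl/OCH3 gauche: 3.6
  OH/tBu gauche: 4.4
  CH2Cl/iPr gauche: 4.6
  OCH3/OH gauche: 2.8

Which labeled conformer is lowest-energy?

A

A is staggered. OCH3 at 0° is gauche with OH at 60° (2.8); OCH3 at 0° is gauche with CH2Cl at 300° (3.6); iPr at 120° is gauche with OH at 60° (3.0); tBu at 240° is gauche with CH2Cl at 300° (5.7). Total 15.1 kJ/mol.
B is staggered. OCH3 at 0° is gauche with CH2Cl at 60° (3.6); iPr at 120° is gauche with OH at 180° (3.0); iPr at 120° is gauche with CH2Cl at 60° (4.6); tBu at 240° is gauche with OH at 180° (4.4). Total 15.6 kJ/mol.
C is staggered. OCH3 at 0° is gauche with OH at 300° (2.8); iPr at 120° is gauche with CH2Cl at 180° (4.6); tBu at 240° is gauche with OH at 300° (4.4); tBu at 240° is gauche with CH2Cl at 180° (5.7). Total 17.5 kJ/mol.
A has the lowest total (15.1 kJ/mol).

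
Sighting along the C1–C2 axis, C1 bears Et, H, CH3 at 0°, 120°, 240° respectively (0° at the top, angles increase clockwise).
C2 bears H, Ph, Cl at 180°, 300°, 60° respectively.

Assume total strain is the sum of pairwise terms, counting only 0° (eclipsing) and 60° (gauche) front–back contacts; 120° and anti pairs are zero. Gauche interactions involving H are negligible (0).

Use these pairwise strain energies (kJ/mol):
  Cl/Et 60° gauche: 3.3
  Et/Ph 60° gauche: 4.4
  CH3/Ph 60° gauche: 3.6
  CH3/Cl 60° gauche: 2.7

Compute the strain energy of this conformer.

This conformer (staggered): Et–Ph gauche, Et–Cl gauche, CH3–Ph gauche; 4.4 + 3.3 + 3.6 = 11.3 kJ/mol.

11.3 kJ/mol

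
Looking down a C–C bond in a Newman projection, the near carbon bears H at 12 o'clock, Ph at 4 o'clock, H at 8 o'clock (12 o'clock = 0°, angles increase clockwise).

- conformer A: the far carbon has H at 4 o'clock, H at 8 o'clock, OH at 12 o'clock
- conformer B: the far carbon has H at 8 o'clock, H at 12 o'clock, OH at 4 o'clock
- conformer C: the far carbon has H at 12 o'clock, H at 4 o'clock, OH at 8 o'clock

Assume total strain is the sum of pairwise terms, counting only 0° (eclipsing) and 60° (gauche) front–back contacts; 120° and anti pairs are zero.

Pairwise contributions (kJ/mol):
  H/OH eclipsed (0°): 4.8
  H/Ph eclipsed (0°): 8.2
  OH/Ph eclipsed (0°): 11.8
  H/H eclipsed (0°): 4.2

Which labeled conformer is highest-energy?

B

A is eclipsed. H at 0° is eclipsed with OH at 0° (4.8); Ph at 120° is eclipsed with H at 120° (8.2); H at 240° is eclipsed with H at 240° (4.2). Total 17.2 kJ/mol.
B is eclipsed. H at 0° is eclipsed with H at 0° (4.2); Ph at 120° is eclipsed with OH at 120° (11.8); H at 240° is eclipsed with H at 240° (4.2). Total 20.2 kJ/mol.
C is eclipsed. H at 0° is eclipsed with H at 0° (4.2); Ph at 120° is eclipsed with H at 120° (8.2); H at 240° is eclipsed with OH at 240° (4.8). Total 17.2 kJ/mol.
B has the highest total (20.2 kJ/mol).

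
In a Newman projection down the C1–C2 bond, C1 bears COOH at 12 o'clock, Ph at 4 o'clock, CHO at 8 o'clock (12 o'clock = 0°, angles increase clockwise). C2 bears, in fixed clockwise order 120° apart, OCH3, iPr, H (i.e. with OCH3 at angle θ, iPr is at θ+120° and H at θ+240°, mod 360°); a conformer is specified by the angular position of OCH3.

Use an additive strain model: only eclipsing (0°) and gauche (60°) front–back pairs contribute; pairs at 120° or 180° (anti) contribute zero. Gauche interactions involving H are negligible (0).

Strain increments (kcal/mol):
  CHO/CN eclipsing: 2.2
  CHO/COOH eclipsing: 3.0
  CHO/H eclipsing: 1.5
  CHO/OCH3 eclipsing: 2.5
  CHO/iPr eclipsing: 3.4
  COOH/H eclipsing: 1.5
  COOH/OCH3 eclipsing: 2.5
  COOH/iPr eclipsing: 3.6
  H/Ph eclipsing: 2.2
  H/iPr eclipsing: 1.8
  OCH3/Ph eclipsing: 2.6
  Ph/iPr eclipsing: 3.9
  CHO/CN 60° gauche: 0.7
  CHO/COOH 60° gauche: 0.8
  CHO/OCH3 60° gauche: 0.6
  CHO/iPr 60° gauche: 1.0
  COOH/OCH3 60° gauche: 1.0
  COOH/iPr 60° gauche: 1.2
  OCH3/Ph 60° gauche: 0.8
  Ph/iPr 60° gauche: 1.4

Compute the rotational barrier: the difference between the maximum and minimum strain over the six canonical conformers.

4.7 kcal/mol

OCH3 at 0° (eclipsed): COOH(0°)/OCH3(0°) eclipsed 2.5; Ph(120°)/iPr(120°) eclipsed 3.9; CHO(240°)/H(240°) eclipsed 1.5 → 7.9 kcal/mol.
OCH3 at 60° (staggered): COOH(0°)/OCH3(60°) gauche 1.0; Ph(120°)/OCH3(60°) gauche 0.8; Ph(120°)/iPr(180°) gauche 1.4; CHO(240°)/iPr(180°) gauche 1.0 → 4.2 kcal/mol.
OCH3 at 120° (eclipsed): COOH(0°)/H(0°) eclipsed 1.5; Ph(120°)/OCH3(120°) eclipsed 2.6; CHO(240°)/iPr(240°) eclipsed 3.4 → 7.5 kcal/mol.
OCH3 at 180° (staggered): COOH(0°)/iPr(300°) gauche 1.2; Ph(120°)/OCH3(180°) gauche 0.8; CHO(240°)/OCH3(180°) gauche 0.6; CHO(240°)/iPr(300°) gauche 1.0 → 3.6 kcal/mol.
OCH3 at 240° (eclipsed): COOH(0°)/iPr(0°) eclipsed 3.6; Ph(120°)/H(120°) eclipsed 2.2; CHO(240°)/OCH3(240°) eclipsed 2.5 → 8.3 kcal/mol.
OCH3 at 300° (staggered): COOH(0°)/OCH3(300°) gauche 1.0; COOH(0°)/iPr(60°) gauche 1.2; Ph(120°)/iPr(60°) gauche 1.4; CHO(240°)/OCH3(300°) gauche 0.6 → 4.2 kcal/mol.
Max at 240° (8.3 kcal/mol), min at 180° (3.6 kcal/mol); barrier = 4.7 kcal/mol.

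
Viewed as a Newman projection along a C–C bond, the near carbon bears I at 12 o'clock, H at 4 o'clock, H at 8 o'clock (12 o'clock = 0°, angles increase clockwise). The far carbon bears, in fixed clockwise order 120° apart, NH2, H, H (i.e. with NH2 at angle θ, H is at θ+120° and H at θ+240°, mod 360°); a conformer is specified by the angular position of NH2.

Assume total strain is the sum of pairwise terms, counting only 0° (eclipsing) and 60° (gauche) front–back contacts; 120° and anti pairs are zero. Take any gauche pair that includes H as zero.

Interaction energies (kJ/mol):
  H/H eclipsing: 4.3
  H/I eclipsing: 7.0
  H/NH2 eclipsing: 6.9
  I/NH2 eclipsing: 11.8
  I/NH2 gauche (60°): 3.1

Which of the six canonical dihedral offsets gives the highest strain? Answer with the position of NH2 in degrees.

NH2 at 0° (eclipsed): I–NH2 eclipsed, H–H eclipsed, H–H eclipsed; 11.8 + 4.3 + 4.3 = 20.4 kJ/mol.
NH2 at 60° (staggered): I–NH2 gauche; 3.1 = 3.1 kJ/mol.
NH2 at 120° (eclipsed): I–H eclipsed, H–NH2 eclipsed, H–H eclipsed; 7.0 + 6.9 + 4.3 = 18.2 kJ/mol.
NH2 at 180° (staggered): no non-H gauche contacts → 0.0 kJ/mol.
NH2 at 240° (eclipsed): I–H eclipsed, H–H eclipsed, H–NH2 eclipsed; 7.0 + 4.3 + 6.9 = 18.2 kJ/mol.
NH2 at 300° (staggered): I–NH2 gauche; 3.1 = 3.1 kJ/mol.
The maximum (20.4 kJ/mol) occurs with NH2 at 0°.

0°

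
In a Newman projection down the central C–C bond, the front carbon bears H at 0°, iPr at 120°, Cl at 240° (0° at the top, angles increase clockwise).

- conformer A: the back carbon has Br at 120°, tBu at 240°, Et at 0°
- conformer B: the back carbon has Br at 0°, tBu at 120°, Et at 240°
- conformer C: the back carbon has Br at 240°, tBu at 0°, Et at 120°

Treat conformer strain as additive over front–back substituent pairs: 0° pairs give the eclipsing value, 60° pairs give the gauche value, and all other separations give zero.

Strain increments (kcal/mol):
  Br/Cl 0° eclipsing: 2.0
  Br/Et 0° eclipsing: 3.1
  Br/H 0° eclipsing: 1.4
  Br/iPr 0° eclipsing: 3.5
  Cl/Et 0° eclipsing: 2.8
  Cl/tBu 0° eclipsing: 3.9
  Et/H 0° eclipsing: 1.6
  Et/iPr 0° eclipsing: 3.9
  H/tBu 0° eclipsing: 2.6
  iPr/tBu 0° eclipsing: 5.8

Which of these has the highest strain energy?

B

A (eclipsed): H–Et eclipsed, iPr–Br eclipsed, Cl–tBu eclipsed; 1.6 + 3.5 + 3.9 = 9.0 kcal/mol.
B (eclipsed): H–Br eclipsed, iPr–tBu eclipsed, Cl–Et eclipsed; 1.4 + 5.8 + 2.8 = 10.0 kcal/mol.
C (eclipsed): H–tBu eclipsed, iPr–Et eclipsed, Cl–Br eclipsed; 2.6 + 3.9 + 2.0 = 8.5 kcal/mol.
B has the highest total (10.0 kcal/mol).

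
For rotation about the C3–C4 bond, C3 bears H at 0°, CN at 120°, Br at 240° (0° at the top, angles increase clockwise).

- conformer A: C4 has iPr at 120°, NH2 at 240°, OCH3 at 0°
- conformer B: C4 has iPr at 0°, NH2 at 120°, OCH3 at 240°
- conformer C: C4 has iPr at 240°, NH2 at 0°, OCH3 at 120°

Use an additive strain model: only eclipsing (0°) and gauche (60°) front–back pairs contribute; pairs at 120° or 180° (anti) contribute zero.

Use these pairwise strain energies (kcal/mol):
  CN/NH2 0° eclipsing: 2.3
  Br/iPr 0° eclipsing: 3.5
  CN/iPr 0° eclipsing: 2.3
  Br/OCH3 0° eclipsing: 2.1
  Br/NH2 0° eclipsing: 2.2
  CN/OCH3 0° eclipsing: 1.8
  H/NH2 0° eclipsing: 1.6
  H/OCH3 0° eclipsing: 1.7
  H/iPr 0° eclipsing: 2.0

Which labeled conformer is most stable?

A

A is eclipsed. H at 0° is eclipsed with OCH3 at 0° (1.7); CN at 120° is eclipsed with iPr at 120° (2.3); Br at 240° is eclipsed with NH2 at 240° (2.2). Total 6.2 kcal/mol.
B is eclipsed. H at 0° is eclipsed with iPr at 0° (2.0); CN at 120° is eclipsed with NH2 at 120° (2.3); Br at 240° is eclipsed with OCH3 at 240° (2.1). Total 6.4 kcal/mol.
C is eclipsed. H at 0° is eclipsed with NH2 at 0° (1.6); CN at 120° is eclipsed with OCH3 at 120° (1.8); Br at 240° is eclipsed with iPr at 240° (3.5). Total 6.9 kcal/mol.
A has the lowest total (6.2 kcal/mol).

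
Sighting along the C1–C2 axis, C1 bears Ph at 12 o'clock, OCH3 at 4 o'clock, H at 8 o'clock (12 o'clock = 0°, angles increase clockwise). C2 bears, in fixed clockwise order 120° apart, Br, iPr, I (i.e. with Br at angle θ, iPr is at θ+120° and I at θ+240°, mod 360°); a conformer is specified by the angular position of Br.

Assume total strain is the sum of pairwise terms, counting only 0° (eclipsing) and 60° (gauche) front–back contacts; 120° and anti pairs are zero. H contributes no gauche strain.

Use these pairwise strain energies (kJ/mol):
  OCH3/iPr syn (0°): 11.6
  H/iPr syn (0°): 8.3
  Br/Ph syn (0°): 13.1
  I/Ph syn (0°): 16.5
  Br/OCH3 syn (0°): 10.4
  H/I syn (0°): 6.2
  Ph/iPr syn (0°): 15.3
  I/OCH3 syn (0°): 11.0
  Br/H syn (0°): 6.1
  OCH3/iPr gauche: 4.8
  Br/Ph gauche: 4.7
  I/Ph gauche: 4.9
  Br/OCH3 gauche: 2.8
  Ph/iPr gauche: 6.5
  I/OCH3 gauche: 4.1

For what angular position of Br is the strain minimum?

60°

Br at 0° (eclipsed): Ph–Br eclipsed, OCH3–iPr eclipsed, H–I eclipsed; 13.1 + 11.6 + 6.2 = 30.9 kJ/mol.
Br at 60° (staggered): Ph–Br gauche, Ph–I gauche, OCH3–Br gauche, OCH3–iPr gauche; 4.7 + 4.9 + 2.8 + 4.8 = 17.2 kJ/mol.
Br at 120° (eclipsed): Ph–I eclipsed, OCH3–Br eclipsed, H–iPr eclipsed; 16.5 + 10.4 + 8.3 = 35.2 kJ/mol.
Br at 180° (staggered): Ph–iPr gauche, Ph–I gauche, OCH3–Br gauche, OCH3–I gauche; 6.5 + 4.9 + 2.8 + 4.1 = 18.3 kJ/mol.
Br at 240° (eclipsed): Ph–iPr eclipsed, OCH3–I eclipsed, H–Br eclipsed; 15.3 + 11.0 + 6.1 = 32.4 kJ/mol.
Br at 300° (staggered): Ph–Br gauche, Ph–iPr gauche, OCH3–iPr gauche, OCH3–I gauche; 4.7 + 6.5 + 4.8 + 4.1 = 20.1 kJ/mol.
The minimum (17.2 kJ/mol) occurs with Br at 60°.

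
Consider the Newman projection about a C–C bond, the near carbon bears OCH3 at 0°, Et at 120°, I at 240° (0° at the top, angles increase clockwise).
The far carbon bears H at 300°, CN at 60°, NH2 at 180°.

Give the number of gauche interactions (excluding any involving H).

4

Non-H gauche pairs: OCH3(0°)/CN(60°); Et(120°)/CN(60°); Et(120°)/NH2(180°); I(240°)/NH2(180°) — 4 interactions.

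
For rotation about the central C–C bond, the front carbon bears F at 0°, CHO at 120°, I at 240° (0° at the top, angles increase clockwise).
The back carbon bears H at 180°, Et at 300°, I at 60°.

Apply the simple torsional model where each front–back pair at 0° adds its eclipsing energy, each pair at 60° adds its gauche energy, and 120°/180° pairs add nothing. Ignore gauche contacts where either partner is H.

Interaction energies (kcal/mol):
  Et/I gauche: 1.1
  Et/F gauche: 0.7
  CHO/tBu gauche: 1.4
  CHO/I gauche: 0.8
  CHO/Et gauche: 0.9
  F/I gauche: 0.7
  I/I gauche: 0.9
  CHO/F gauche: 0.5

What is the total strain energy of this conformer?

This conformer (staggered): F(0°)/Et(300°) gauche 0.7; F(0°)/I(60°) gauche 0.7; CHO(120°)/I(60°) gauche 0.8; I(240°)/Et(300°) gauche 1.1 → 3.3 kcal/mol.

3.3 kcal/mol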